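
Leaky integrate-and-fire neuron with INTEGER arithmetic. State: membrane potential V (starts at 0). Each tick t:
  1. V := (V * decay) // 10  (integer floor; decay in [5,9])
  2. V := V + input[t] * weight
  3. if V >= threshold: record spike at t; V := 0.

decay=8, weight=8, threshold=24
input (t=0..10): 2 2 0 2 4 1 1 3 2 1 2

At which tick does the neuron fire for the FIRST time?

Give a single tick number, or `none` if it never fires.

t=0: input=2 -> V=16
t=1: input=2 -> V=0 FIRE
t=2: input=0 -> V=0
t=3: input=2 -> V=16
t=4: input=4 -> V=0 FIRE
t=5: input=1 -> V=8
t=6: input=1 -> V=14
t=7: input=3 -> V=0 FIRE
t=8: input=2 -> V=16
t=9: input=1 -> V=20
t=10: input=2 -> V=0 FIRE

Answer: 1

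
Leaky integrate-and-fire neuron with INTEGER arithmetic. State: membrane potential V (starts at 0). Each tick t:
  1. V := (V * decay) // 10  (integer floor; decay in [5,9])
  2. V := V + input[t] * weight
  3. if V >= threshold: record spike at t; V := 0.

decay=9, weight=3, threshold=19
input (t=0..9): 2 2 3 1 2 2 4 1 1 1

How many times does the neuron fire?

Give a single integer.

t=0: input=2 -> V=6
t=1: input=2 -> V=11
t=2: input=3 -> V=18
t=3: input=1 -> V=0 FIRE
t=4: input=2 -> V=6
t=5: input=2 -> V=11
t=6: input=4 -> V=0 FIRE
t=7: input=1 -> V=3
t=8: input=1 -> V=5
t=9: input=1 -> V=7

Answer: 2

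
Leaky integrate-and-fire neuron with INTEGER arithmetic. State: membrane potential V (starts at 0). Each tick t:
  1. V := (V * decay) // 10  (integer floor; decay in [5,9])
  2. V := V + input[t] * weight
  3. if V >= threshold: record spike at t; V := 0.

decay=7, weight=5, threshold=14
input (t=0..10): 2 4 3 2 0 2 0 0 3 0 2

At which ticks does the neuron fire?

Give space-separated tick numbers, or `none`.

Answer: 1 2 5 8

Derivation:
t=0: input=2 -> V=10
t=1: input=4 -> V=0 FIRE
t=2: input=3 -> V=0 FIRE
t=3: input=2 -> V=10
t=4: input=0 -> V=7
t=5: input=2 -> V=0 FIRE
t=6: input=0 -> V=0
t=7: input=0 -> V=0
t=8: input=3 -> V=0 FIRE
t=9: input=0 -> V=0
t=10: input=2 -> V=10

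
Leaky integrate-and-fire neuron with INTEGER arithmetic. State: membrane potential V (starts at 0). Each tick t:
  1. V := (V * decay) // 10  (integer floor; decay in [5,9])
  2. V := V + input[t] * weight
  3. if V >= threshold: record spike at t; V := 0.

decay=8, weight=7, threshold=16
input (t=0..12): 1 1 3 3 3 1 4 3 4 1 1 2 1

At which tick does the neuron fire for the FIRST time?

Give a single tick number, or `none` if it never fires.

t=0: input=1 -> V=7
t=1: input=1 -> V=12
t=2: input=3 -> V=0 FIRE
t=3: input=3 -> V=0 FIRE
t=4: input=3 -> V=0 FIRE
t=5: input=1 -> V=7
t=6: input=4 -> V=0 FIRE
t=7: input=3 -> V=0 FIRE
t=8: input=4 -> V=0 FIRE
t=9: input=1 -> V=7
t=10: input=1 -> V=12
t=11: input=2 -> V=0 FIRE
t=12: input=1 -> V=7

Answer: 2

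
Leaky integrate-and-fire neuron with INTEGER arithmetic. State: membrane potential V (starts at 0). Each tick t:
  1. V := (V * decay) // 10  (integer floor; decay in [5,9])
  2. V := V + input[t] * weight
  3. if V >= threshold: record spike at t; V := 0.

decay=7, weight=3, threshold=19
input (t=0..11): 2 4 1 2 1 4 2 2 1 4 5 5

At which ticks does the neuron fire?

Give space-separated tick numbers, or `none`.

Answer: 5 9 11

Derivation:
t=0: input=2 -> V=6
t=1: input=4 -> V=16
t=2: input=1 -> V=14
t=3: input=2 -> V=15
t=4: input=1 -> V=13
t=5: input=4 -> V=0 FIRE
t=6: input=2 -> V=6
t=7: input=2 -> V=10
t=8: input=1 -> V=10
t=9: input=4 -> V=0 FIRE
t=10: input=5 -> V=15
t=11: input=5 -> V=0 FIRE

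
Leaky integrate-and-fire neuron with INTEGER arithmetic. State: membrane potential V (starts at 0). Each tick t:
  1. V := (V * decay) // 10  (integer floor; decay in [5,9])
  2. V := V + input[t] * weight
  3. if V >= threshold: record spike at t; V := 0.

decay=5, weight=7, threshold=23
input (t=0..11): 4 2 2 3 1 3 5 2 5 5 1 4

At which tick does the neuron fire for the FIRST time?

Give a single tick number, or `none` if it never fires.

t=0: input=4 -> V=0 FIRE
t=1: input=2 -> V=14
t=2: input=2 -> V=21
t=3: input=3 -> V=0 FIRE
t=4: input=1 -> V=7
t=5: input=3 -> V=0 FIRE
t=6: input=5 -> V=0 FIRE
t=7: input=2 -> V=14
t=8: input=5 -> V=0 FIRE
t=9: input=5 -> V=0 FIRE
t=10: input=1 -> V=7
t=11: input=4 -> V=0 FIRE

Answer: 0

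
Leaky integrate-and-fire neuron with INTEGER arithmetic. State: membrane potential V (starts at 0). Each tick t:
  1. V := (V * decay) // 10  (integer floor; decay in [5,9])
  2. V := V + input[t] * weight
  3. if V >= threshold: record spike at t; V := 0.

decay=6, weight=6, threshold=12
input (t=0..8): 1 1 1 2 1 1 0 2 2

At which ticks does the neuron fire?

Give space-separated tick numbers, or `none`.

t=0: input=1 -> V=6
t=1: input=1 -> V=9
t=2: input=1 -> V=11
t=3: input=2 -> V=0 FIRE
t=4: input=1 -> V=6
t=5: input=1 -> V=9
t=6: input=0 -> V=5
t=7: input=2 -> V=0 FIRE
t=8: input=2 -> V=0 FIRE

Answer: 3 7 8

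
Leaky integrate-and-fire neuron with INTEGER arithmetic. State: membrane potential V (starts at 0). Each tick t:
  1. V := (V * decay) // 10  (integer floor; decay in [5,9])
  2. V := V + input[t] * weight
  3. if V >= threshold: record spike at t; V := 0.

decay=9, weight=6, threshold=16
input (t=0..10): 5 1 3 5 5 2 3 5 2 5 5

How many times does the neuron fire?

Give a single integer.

Answer: 8

Derivation:
t=0: input=5 -> V=0 FIRE
t=1: input=1 -> V=6
t=2: input=3 -> V=0 FIRE
t=3: input=5 -> V=0 FIRE
t=4: input=5 -> V=0 FIRE
t=5: input=2 -> V=12
t=6: input=3 -> V=0 FIRE
t=7: input=5 -> V=0 FIRE
t=8: input=2 -> V=12
t=9: input=5 -> V=0 FIRE
t=10: input=5 -> V=0 FIRE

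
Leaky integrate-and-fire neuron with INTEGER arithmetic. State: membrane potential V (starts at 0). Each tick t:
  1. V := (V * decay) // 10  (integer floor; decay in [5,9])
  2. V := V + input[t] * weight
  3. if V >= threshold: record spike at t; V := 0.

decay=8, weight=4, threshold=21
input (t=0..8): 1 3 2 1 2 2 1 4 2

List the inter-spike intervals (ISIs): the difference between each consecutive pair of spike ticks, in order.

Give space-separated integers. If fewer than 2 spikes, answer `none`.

Answer: 3

Derivation:
t=0: input=1 -> V=4
t=1: input=3 -> V=15
t=2: input=2 -> V=20
t=3: input=1 -> V=20
t=4: input=2 -> V=0 FIRE
t=5: input=2 -> V=8
t=6: input=1 -> V=10
t=7: input=4 -> V=0 FIRE
t=8: input=2 -> V=8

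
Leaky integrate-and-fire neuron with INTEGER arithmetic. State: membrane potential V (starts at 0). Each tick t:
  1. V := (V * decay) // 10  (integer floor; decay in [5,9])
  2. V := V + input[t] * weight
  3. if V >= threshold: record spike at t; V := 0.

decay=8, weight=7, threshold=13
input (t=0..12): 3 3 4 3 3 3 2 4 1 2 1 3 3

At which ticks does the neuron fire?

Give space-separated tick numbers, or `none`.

Answer: 0 1 2 3 4 5 6 7 9 11 12

Derivation:
t=0: input=3 -> V=0 FIRE
t=1: input=3 -> V=0 FIRE
t=2: input=4 -> V=0 FIRE
t=3: input=3 -> V=0 FIRE
t=4: input=3 -> V=0 FIRE
t=5: input=3 -> V=0 FIRE
t=6: input=2 -> V=0 FIRE
t=7: input=4 -> V=0 FIRE
t=8: input=1 -> V=7
t=9: input=2 -> V=0 FIRE
t=10: input=1 -> V=7
t=11: input=3 -> V=0 FIRE
t=12: input=3 -> V=0 FIRE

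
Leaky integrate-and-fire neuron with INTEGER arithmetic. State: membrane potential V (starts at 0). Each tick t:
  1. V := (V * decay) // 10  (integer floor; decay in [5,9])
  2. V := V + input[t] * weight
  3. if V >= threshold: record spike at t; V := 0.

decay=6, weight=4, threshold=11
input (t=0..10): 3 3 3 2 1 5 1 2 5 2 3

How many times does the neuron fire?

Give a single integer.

t=0: input=3 -> V=0 FIRE
t=1: input=3 -> V=0 FIRE
t=2: input=3 -> V=0 FIRE
t=3: input=2 -> V=8
t=4: input=1 -> V=8
t=5: input=5 -> V=0 FIRE
t=6: input=1 -> V=4
t=7: input=2 -> V=10
t=8: input=5 -> V=0 FIRE
t=9: input=2 -> V=8
t=10: input=3 -> V=0 FIRE

Answer: 6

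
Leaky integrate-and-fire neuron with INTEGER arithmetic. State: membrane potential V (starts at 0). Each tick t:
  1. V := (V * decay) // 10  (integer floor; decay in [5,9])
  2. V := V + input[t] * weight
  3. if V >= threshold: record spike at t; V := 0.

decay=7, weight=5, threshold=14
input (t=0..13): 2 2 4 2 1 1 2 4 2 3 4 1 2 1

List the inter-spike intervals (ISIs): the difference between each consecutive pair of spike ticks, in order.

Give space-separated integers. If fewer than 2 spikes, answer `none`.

t=0: input=2 -> V=10
t=1: input=2 -> V=0 FIRE
t=2: input=4 -> V=0 FIRE
t=3: input=2 -> V=10
t=4: input=1 -> V=12
t=5: input=1 -> V=13
t=6: input=2 -> V=0 FIRE
t=7: input=4 -> V=0 FIRE
t=8: input=2 -> V=10
t=9: input=3 -> V=0 FIRE
t=10: input=4 -> V=0 FIRE
t=11: input=1 -> V=5
t=12: input=2 -> V=13
t=13: input=1 -> V=0 FIRE

Answer: 1 4 1 2 1 3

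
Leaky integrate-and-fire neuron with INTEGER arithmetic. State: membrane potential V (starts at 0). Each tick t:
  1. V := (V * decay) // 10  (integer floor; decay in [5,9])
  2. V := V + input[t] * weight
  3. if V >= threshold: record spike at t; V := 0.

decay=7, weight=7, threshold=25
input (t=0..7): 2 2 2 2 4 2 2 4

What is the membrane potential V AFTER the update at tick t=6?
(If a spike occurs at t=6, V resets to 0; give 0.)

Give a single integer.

Answer: 23

Derivation:
t=0: input=2 -> V=14
t=1: input=2 -> V=23
t=2: input=2 -> V=0 FIRE
t=3: input=2 -> V=14
t=4: input=4 -> V=0 FIRE
t=5: input=2 -> V=14
t=6: input=2 -> V=23
t=7: input=4 -> V=0 FIRE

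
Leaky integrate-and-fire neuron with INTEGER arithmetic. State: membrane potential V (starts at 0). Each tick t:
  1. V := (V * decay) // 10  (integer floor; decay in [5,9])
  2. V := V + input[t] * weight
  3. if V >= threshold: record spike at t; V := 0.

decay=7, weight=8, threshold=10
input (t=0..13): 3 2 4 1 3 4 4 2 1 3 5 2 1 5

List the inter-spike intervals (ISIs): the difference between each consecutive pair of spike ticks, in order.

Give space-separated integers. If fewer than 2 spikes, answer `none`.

t=0: input=3 -> V=0 FIRE
t=1: input=2 -> V=0 FIRE
t=2: input=4 -> V=0 FIRE
t=3: input=1 -> V=8
t=4: input=3 -> V=0 FIRE
t=5: input=4 -> V=0 FIRE
t=6: input=4 -> V=0 FIRE
t=7: input=2 -> V=0 FIRE
t=8: input=1 -> V=8
t=9: input=3 -> V=0 FIRE
t=10: input=5 -> V=0 FIRE
t=11: input=2 -> V=0 FIRE
t=12: input=1 -> V=8
t=13: input=5 -> V=0 FIRE

Answer: 1 1 2 1 1 1 2 1 1 2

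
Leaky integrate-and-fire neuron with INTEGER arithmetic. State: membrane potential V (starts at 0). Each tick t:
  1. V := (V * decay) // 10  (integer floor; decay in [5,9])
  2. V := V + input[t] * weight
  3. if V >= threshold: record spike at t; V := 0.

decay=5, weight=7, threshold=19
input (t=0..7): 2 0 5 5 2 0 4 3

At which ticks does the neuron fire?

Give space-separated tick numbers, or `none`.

Answer: 2 3 6 7

Derivation:
t=0: input=2 -> V=14
t=1: input=0 -> V=7
t=2: input=5 -> V=0 FIRE
t=3: input=5 -> V=0 FIRE
t=4: input=2 -> V=14
t=5: input=0 -> V=7
t=6: input=4 -> V=0 FIRE
t=7: input=3 -> V=0 FIRE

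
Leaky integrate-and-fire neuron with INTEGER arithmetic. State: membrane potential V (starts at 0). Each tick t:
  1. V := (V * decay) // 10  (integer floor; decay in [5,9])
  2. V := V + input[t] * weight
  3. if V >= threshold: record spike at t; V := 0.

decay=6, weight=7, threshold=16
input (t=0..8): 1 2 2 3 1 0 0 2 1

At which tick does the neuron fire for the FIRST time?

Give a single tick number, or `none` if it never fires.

t=0: input=1 -> V=7
t=1: input=2 -> V=0 FIRE
t=2: input=2 -> V=14
t=3: input=3 -> V=0 FIRE
t=4: input=1 -> V=7
t=5: input=0 -> V=4
t=6: input=0 -> V=2
t=7: input=2 -> V=15
t=8: input=1 -> V=0 FIRE

Answer: 1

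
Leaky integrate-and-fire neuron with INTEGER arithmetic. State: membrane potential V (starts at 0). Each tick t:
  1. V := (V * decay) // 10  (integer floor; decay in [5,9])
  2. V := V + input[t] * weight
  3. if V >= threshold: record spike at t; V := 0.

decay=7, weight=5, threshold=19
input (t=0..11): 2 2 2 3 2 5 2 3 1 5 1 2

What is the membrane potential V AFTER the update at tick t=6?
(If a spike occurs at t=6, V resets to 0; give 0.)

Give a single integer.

Answer: 10

Derivation:
t=0: input=2 -> V=10
t=1: input=2 -> V=17
t=2: input=2 -> V=0 FIRE
t=3: input=3 -> V=15
t=4: input=2 -> V=0 FIRE
t=5: input=5 -> V=0 FIRE
t=6: input=2 -> V=10
t=7: input=3 -> V=0 FIRE
t=8: input=1 -> V=5
t=9: input=5 -> V=0 FIRE
t=10: input=1 -> V=5
t=11: input=2 -> V=13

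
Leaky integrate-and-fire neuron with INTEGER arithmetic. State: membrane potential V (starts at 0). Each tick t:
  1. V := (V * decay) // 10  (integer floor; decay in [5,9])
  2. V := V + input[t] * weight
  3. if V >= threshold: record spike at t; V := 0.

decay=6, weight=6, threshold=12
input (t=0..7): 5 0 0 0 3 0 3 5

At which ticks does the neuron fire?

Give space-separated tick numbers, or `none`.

t=0: input=5 -> V=0 FIRE
t=1: input=0 -> V=0
t=2: input=0 -> V=0
t=3: input=0 -> V=0
t=4: input=3 -> V=0 FIRE
t=5: input=0 -> V=0
t=6: input=3 -> V=0 FIRE
t=7: input=5 -> V=0 FIRE

Answer: 0 4 6 7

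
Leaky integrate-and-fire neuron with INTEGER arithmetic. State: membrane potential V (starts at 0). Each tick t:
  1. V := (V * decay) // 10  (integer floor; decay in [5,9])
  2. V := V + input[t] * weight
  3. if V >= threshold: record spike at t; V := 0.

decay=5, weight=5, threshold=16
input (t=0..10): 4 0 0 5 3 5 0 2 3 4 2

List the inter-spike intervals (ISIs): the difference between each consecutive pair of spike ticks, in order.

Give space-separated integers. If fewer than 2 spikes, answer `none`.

Answer: 3 2 3 1

Derivation:
t=0: input=4 -> V=0 FIRE
t=1: input=0 -> V=0
t=2: input=0 -> V=0
t=3: input=5 -> V=0 FIRE
t=4: input=3 -> V=15
t=5: input=5 -> V=0 FIRE
t=6: input=0 -> V=0
t=7: input=2 -> V=10
t=8: input=3 -> V=0 FIRE
t=9: input=4 -> V=0 FIRE
t=10: input=2 -> V=10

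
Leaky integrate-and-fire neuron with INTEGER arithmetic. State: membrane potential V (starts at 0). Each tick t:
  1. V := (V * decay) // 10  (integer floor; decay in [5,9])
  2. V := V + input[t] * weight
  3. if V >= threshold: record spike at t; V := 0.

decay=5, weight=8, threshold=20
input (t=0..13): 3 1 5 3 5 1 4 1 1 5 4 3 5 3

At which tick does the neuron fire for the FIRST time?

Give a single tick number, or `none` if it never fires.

Answer: 0

Derivation:
t=0: input=3 -> V=0 FIRE
t=1: input=1 -> V=8
t=2: input=5 -> V=0 FIRE
t=3: input=3 -> V=0 FIRE
t=4: input=5 -> V=0 FIRE
t=5: input=1 -> V=8
t=6: input=4 -> V=0 FIRE
t=7: input=1 -> V=8
t=8: input=1 -> V=12
t=9: input=5 -> V=0 FIRE
t=10: input=4 -> V=0 FIRE
t=11: input=3 -> V=0 FIRE
t=12: input=5 -> V=0 FIRE
t=13: input=3 -> V=0 FIRE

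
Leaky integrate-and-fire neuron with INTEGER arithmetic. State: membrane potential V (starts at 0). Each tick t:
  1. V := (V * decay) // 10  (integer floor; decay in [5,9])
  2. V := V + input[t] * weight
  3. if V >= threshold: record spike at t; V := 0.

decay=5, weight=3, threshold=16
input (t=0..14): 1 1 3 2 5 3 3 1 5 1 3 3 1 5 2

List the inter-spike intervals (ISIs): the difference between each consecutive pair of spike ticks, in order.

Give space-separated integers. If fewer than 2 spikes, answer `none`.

t=0: input=1 -> V=3
t=1: input=1 -> V=4
t=2: input=3 -> V=11
t=3: input=2 -> V=11
t=4: input=5 -> V=0 FIRE
t=5: input=3 -> V=9
t=6: input=3 -> V=13
t=7: input=1 -> V=9
t=8: input=5 -> V=0 FIRE
t=9: input=1 -> V=3
t=10: input=3 -> V=10
t=11: input=3 -> V=14
t=12: input=1 -> V=10
t=13: input=5 -> V=0 FIRE
t=14: input=2 -> V=6

Answer: 4 5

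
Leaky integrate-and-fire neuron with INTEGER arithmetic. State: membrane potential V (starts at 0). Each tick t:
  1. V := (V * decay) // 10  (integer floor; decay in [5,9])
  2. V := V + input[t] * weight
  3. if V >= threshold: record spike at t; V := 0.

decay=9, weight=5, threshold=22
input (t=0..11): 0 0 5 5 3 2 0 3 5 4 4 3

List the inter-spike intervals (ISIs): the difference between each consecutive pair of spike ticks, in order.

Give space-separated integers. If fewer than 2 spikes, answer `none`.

Answer: 1 2 3 2

Derivation:
t=0: input=0 -> V=0
t=1: input=0 -> V=0
t=2: input=5 -> V=0 FIRE
t=3: input=5 -> V=0 FIRE
t=4: input=3 -> V=15
t=5: input=2 -> V=0 FIRE
t=6: input=0 -> V=0
t=7: input=3 -> V=15
t=8: input=5 -> V=0 FIRE
t=9: input=4 -> V=20
t=10: input=4 -> V=0 FIRE
t=11: input=3 -> V=15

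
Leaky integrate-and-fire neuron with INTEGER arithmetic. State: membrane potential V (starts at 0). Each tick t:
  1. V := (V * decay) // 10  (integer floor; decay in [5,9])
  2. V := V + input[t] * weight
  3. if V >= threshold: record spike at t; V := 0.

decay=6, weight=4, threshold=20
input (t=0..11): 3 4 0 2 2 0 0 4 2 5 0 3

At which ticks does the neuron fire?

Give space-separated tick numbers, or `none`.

Answer: 1 9

Derivation:
t=0: input=3 -> V=12
t=1: input=4 -> V=0 FIRE
t=2: input=0 -> V=0
t=3: input=2 -> V=8
t=4: input=2 -> V=12
t=5: input=0 -> V=7
t=6: input=0 -> V=4
t=7: input=4 -> V=18
t=8: input=2 -> V=18
t=9: input=5 -> V=0 FIRE
t=10: input=0 -> V=0
t=11: input=3 -> V=12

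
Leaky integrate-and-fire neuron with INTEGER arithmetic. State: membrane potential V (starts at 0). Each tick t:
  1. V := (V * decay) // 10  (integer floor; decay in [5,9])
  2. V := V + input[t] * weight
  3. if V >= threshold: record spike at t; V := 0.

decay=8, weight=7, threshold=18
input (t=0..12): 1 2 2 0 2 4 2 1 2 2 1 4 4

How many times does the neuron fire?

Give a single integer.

t=0: input=1 -> V=7
t=1: input=2 -> V=0 FIRE
t=2: input=2 -> V=14
t=3: input=0 -> V=11
t=4: input=2 -> V=0 FIRE
t=5: input=4 -> V=0 FIRE
t=6: input=2 -> V=14
t=7: input=1 -> V=0 FIRE
t=8: input=2 -> V=14
t=9: input=2 -> V=0 FIRE
t=10: input=1 -> V=7
t=11: input=4 -> V=0 FIRE
t=12: input=4 -> V=0 FIRE

Answer: 7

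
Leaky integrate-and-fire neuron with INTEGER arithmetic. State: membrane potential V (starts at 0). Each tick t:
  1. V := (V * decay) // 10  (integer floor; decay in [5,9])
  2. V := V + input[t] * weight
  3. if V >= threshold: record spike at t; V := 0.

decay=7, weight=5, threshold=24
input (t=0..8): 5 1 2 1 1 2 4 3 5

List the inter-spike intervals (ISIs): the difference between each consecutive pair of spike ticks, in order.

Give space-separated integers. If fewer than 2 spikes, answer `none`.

t=0: input=5 -> V=0 FIRE
t=1: input=1 -> V=5
t=2: input=2 -> V=13
t=3: input=1 -> V=14
t=4: input=1 -> V=14
t=5: input=2 -> V=19
t=6: input=4 -> V=0 FIRE
t=7: input=3 -> V=15
t=8: input=5 -> V=0 FIRE

Answer: 6 2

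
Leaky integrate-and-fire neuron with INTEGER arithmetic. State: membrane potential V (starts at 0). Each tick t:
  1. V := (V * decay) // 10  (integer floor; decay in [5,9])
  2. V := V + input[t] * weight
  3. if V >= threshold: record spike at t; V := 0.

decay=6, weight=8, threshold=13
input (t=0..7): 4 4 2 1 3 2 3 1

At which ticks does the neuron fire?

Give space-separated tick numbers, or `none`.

t=0: input=4 -> V=0 FIRE
t=1: input=4 -> V=0 FIRE
t=2: input=2 -> V=0 FIRE
t=3: input=1 -> V=8
t=4: input=3 -> V=0 FIRE
t=5: input=2 -> V=0 FIRE
t=6: input=3 -> V=0 FIRE
t=7: input=1 -> V=8

Answer: 0 1 2 4 5 6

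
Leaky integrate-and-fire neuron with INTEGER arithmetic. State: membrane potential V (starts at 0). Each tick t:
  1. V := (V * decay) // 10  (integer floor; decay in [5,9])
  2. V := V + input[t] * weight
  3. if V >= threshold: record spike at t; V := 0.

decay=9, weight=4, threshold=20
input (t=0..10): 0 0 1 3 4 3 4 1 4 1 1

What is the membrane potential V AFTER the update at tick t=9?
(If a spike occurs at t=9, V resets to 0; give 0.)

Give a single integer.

t=0: input=0 -> V=0
t=1: input=0 -> V=0
t=2: input=1 -> V=4
t=3: input=3 -> V=15
t=4: input=4 -> V=0 FIRE
t=5: input=3 -> V=12
t=6: input=4 -> V=0 FIRE
t=7: input=1 -> V=4
t=8: input=4 -> V=19
t=9: input=1 -> V=0 FIRE
t=10: input=1 -> V=4

Answer: 0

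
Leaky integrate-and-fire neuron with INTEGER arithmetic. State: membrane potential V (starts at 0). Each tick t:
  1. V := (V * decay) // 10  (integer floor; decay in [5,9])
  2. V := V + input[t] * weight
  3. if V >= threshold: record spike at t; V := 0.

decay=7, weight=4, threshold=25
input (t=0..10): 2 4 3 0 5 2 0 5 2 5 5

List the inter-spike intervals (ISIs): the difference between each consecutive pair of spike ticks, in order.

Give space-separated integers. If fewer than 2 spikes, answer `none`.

t=0: input=2 -> V=8
t=1: input=4 -> V=21
t=2: input=3 -> V=0 FIRE
t=3: input=0 -> V=0
t=4: input=5 -> V=20
t=5: input=2 -> V=22
t=6: input=0 -> V=15
t=7: input=5 -> V=0 FIRE
t=8: input=2 -> V=8
t=9: input=5 -> V=0 FIRE
t=10: input=5 -> V=20

Answer: 5 2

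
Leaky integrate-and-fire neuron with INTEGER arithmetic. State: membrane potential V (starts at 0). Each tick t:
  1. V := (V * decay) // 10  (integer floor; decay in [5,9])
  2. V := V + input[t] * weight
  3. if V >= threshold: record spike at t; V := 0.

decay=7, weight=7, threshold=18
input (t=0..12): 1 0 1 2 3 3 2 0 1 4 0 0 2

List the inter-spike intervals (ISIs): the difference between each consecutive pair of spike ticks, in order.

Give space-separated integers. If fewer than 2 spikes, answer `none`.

t=0: input=1 -> V=7
t=1: input=0 -> V=4
t=2: input=1 -> V=9
t=3: input=2 -> V=0 FIRE
t=4: input=3 -> V=0 FIRE
t=5: input=3 -> V=0 FIRE
t=6: input=2 -> V=14
t=7: input=0 -> V=9
t=8: input=1 -> V=13
t=9: input=4 -> V=0 FIRE
t=10: input=0 -> V=0
t=11: input=0 -> V=0
t=12: input=2 -> V=14

Answer: 1 1 4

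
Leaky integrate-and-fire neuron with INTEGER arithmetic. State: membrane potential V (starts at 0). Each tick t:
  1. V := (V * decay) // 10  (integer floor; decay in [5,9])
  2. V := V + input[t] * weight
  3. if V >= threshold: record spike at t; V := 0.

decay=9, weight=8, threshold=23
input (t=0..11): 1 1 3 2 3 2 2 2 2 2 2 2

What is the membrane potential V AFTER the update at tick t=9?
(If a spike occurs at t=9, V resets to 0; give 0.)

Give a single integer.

t=0: input=1 -> V=8
t=1: input=1 -> V=15
t=2: input=3 -> V=0 FIRE
t=3: input=2 -> V=16
t=4: input=3 -> V=0 FIRE
t=5: input=2 -> V=16
t=6: input=2 -> V=0 FIRE
t=7: input=2 -> V=16
t=8: input=2 -> V=0 FIRE
t=9: input=2 -> V=16
t=10: input=2 -> V=0 FIRE
t=11: input=2 -> V=16

Answer: 16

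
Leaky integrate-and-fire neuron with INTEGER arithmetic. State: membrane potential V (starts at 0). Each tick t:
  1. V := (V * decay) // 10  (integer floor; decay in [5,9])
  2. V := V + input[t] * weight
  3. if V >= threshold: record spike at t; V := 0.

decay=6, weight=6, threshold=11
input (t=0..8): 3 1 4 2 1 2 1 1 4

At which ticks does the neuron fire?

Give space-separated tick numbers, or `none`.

t=0: input=3 -> V=0 FIRE
t=1: input=1 -> V=6
t=2: input=4 -> V=0 FIRE
t=3: input=2 -> V=0 FIRE
t=4: input=1 -> V=6
t=5: input=2 -> V=0 FIRE
t=6: input=1 -> V=6
t=7: input=1 -> V=9
t=8: input=4 -> V=0 FIRE

Answer: 0 2 3 5 8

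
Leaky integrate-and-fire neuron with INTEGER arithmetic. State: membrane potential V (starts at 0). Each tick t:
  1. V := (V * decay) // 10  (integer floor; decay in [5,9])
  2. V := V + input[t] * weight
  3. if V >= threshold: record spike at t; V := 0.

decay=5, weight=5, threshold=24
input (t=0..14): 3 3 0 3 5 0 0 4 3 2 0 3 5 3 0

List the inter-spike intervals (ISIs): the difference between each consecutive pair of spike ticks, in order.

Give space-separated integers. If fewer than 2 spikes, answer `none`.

Answer: 4 4

Derivation:
t=0: input=3 -> V=15
t=1: input=3 -> V=22
t=2: input=0 -> V=11
t=3: input=3 -> V=20
t=4: input=5 -> V=0 FIRE
t=5: input=0 -> V=0
t=6: input=0 -> V=0
t=7: input=4 -> V=20
t=8: input=3 -> V=0 FIRE
t=9: input=2 -> V=10
t=10: input=0 -> V=5
t=11: input=3 -> V=17
t=12: input=5 -> V=0 FIRE
t=13: input=3 -> V=15
t=14: input=0 -> V=7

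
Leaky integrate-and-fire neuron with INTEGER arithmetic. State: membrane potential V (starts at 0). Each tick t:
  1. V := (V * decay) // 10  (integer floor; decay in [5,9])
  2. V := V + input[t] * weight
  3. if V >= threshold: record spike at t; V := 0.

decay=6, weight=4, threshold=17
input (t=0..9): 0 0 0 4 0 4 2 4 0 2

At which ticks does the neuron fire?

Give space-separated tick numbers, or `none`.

t=0: input=0 -> V=0
t=1: input=0 -> V=0
t=2: input=0 -> V=0
t=3: input=4 -> V=16
t=4: input=0 -> V=9
t=5: input=4 -> V=0 FIRE
t=6: input=2 -> V=8
t=7: input=4 -> V=0 FIRE
t=8: input=0 -> V=0
t=9: input=2 -> V=8

Answer: 5 7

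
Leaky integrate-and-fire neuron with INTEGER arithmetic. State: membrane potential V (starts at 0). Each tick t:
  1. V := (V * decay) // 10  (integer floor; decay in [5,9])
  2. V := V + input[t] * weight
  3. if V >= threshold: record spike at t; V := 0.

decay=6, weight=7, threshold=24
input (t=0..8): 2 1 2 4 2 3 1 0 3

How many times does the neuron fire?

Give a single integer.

t=0: input=2 -> V=14
t=1: input=1 -> V=15
t=2: input=2 -> V=23
t=3: input=4 -> V=0 FIRE
t=4: input=2 -> V=14
t=5: input=3 -> V=0 FIRE
t=6: input=1 -> V=7
t=7: input=0 -> V=4
t=8: input=3 -> V=23

Answer: 2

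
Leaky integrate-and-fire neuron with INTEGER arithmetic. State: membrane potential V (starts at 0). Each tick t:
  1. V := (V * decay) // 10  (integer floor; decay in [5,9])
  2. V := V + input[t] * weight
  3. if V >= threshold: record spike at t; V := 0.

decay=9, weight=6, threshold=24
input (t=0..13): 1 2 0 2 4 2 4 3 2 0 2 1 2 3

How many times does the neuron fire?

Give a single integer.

Answer: 5

Derivation:
t=0: input=1 -> V=6
t=1: input=2 -> V=17
t=2: input=0 -> V=15
t=3: input=2 -> V=0 FIRE
t=4: input=4 -> V=0 FIRE
t=5: input=2 -> V=12
t=6: input=4 -> V=0 FIRE
t=7: input=3 -> V=18
t=8: input=2 -> V=0 FIRE
t=9: input=0 -> V=0
t=10: input=2 -> V=12
t=11: input=1 -> V=16
t=12: input=2 -> V=0 FIRE
t=13: input=3 -> V=18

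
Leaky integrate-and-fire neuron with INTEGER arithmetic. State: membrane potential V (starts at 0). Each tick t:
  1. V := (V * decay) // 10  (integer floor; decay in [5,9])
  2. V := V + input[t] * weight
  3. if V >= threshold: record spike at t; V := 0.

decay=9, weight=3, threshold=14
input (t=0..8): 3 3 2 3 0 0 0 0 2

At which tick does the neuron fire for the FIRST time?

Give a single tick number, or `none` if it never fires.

Answer: 1

Derivation:
t=0: input=3 -> V=9
t=1: input=3 -> V=0 FIRE
t=2: input=2 -> V=6
t=3: input=3 -> V=0 FIRE
t=4: input=0 -> V=0
t=5: input=0 -> V=0
t=6: input=0 -> V=0
t=7: input=0 -> V=0
t=8: input=2 -> V=6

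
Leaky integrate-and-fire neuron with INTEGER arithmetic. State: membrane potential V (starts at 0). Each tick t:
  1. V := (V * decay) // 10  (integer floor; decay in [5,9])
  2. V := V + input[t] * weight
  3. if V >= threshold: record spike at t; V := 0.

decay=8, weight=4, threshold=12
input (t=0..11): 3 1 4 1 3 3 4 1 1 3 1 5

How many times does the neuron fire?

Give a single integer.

t=0: input=3 -> V=0 FIRE
t=1: input=1 -> V=4
t=2: input=4 -> V=0 FIRE
t=3: input=1 -> V=4
t=4: input=3 -> V=0 FIRE
t=5: input=3 -> V=0 FIRE
t=6: input=4 -> V=0 FIRE
t=7: input=1 -> V=4
t=8: input=1 -> V=7
t=9: input=3 -> V=0 FIRE
t=10: input=1 -> V=4
t=11: input=5 -> V=0 FIRE

Answer: 7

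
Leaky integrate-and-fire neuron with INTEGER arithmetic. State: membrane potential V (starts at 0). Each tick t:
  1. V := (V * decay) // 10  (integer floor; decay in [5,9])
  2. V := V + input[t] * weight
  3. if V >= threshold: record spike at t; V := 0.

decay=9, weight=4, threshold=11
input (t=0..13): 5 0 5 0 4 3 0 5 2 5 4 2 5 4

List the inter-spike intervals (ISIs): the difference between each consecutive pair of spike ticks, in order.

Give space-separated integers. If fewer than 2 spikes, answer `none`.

Answer: 2 2 1 2 2 1 2 1

Derivation:
t=0: input=5 -> V=0 FIRE
t=1: input=0 -> V=0
t=2: input=5 -> V=0 FIRE
t=3: input=0 -> V=0
t=4: input=4 -> V=0 FIRE
t=5: input=3 -> V=0 FIRE
t=6: input=0 -> V=0
t=7: input=5 -> V=0 FIRE
t=8: input=2 -> V=8
t=9: input=5 -> V=0 FIRE
t=10: input=4 -> V=0 FIRE
t=11: input=2 -> V=8
t=12: input=5 -> V=0 FIRE
t=13: input=4 -> V=0 FIRE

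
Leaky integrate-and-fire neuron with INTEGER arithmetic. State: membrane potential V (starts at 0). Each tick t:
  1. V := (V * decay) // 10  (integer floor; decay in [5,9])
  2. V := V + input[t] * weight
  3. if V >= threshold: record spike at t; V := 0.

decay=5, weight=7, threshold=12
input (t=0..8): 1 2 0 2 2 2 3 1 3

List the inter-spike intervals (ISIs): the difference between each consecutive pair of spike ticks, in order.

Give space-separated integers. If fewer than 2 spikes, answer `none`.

Answer: 2 1 1 1 2

Derivation:
t=0: input=1 -> V=7
t=1: input=2 -> V=0 FIRE
t=2: input=0 -> V=0
t=3: input=2 -> V=0 FIRE
t=4: input=2 -> V=0 FIRE
t=5: input=2 -> V=0 FIRE
t=6: input=3 -> V=0 FIRE
t=7: input=1 -> V=7
t=8: input=3 -> V=0 FIRE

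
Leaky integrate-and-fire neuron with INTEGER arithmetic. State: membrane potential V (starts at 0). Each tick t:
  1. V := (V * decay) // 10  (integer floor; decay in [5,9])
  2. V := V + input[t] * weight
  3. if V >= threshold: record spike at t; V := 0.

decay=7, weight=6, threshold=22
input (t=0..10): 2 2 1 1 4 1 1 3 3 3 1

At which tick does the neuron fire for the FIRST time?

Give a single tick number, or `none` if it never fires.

t=0: input=2 -> V=12
t=1: input=2 -> V=20
t=2: input=1 -> V=20
t=3: input=1 -> V=20
t=4: input=4 -> V=0 FIRE
t=5: input=1 -> V=6
t=6: input=1 -> V=10
t=7: input=3 -> V=0 FIRE
t=8: input=3 -> V=18
t=9: input=3 -> V=0 FIRE
t=10: input=1 -> V=6

Answer: 4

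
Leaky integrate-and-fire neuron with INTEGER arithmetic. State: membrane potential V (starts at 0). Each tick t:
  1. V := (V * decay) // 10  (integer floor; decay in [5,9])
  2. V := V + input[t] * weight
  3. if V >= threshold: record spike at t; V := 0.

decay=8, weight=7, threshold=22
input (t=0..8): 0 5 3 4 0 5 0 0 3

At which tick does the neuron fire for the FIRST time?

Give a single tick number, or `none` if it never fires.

t=0: input=0 -> V=0
t=1: input=5 -> V=0 FIRE
t=2: input=3 -> V=21
t=3: input=4 -> V=0 FIRE
t=4: input=0 -> V=0
t=5: input=5 -> V=0 FIRE
t=6: input=0 -> V=0
t=7: input=0 -> V=0
t=8: input=3 -> V=21

Answer: 1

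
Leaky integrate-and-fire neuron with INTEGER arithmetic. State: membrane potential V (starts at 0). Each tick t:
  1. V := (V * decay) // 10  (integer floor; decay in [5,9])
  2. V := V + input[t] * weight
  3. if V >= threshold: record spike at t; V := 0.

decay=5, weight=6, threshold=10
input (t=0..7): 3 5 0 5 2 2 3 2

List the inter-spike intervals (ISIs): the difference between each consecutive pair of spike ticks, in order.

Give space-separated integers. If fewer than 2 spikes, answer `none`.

Answer: 1 2 1 1 1 1

Derivation:
t=0: input=3 -> V=0 FIRE
t=1: input=5 -> V=0 FIRE
t=2: input=0 -> V=0
t=3: input=5 -> V=0 FIRE
t=4: input=2 -> V=0 FIRE
t=5: input=2 -> V=0 FIRE
t=6: input=3 -> V=0 FIRE
t=7: input=2 -> V=0 FIRE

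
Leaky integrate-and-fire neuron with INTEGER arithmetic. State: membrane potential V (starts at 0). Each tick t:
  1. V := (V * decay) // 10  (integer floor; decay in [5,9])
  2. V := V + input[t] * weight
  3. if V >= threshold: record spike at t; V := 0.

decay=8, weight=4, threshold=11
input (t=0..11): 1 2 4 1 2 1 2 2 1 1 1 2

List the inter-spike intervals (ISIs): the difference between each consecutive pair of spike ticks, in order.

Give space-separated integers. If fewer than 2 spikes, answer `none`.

t=0: input=1 -> V=4
t=1: input=2 -> V=0 FIRE
t=2: input=4 -> V=0 FIRE
t=3: input=1 -> V=4
t=4: input=2 -> V=0 FIRE
t=5: input=1 -> V=4
t=6: input=2 -> V=0 FIRE
t=7: input=2 -> V=8
t=8: input=1 -> V=10
t=9: input=1 -> V=0 FIRE
t=10: input=1 -> V=4
t=11: input=2 -> V=0 FIRE

Answer: 1 2 2 3 2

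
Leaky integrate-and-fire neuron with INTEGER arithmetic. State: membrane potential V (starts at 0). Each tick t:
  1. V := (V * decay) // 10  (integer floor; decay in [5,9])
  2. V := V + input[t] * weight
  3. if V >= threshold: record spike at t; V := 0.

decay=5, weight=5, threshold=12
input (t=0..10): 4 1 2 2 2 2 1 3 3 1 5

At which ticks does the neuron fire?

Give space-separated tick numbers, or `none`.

t=0: input=4 -> V=0 FIRE
t=1: input=1 -> V=5
t=2: input=2 -> V=0 FIRE
t=3: input=2 -> V=10
t=4: input=2 -> V=0 FIRE
t=5: input=2 -> V=10
t=6: input=1 -> V=10
t=7: input=3 -> V=0 FIRE
t=8: input=3 -> V=0 FIRE
t=9: input=1 -> V=5
t=10: input=5 -> V=0 FIRE

Answer: 0 2 4 7 8 10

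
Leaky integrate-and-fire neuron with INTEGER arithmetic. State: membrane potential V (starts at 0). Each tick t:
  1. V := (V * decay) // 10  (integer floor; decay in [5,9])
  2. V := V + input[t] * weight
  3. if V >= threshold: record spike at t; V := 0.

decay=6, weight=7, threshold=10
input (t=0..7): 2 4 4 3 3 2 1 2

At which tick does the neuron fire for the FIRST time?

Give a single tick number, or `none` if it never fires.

Answer: 0

Derivation:
t=0: input=2 -> V=0 FIRE
t=1: input=4 -> V=0 FIRE
t=2: input=4 -> V=0 FIRE
t=3: input=3 -> V=0 FIRE
t=4: input=3 -> V=0 FIRE
t=5: input=2 -> V=0 FIRE
t=6: input=1 -> V=7
t=7: input=2 -> V=0 FIRE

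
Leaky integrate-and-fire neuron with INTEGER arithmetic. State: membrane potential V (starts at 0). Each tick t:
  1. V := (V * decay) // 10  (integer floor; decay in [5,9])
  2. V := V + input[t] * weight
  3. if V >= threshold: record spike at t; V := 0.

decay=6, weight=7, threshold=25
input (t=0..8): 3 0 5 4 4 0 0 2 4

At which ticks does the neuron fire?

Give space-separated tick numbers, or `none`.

t=0: input=3 -> V=21
t=1: input=0 -> V=12
t=2: input=5 -> V=0 FIRE
t=3: input=4 -> V=0 FIRE
t=4: input=4 -> V=0 FIRE
t=5: input=0 -> V=0
t=6: input=0 -> V=0
t=7: input=2 -> V=14
t=8: input=4 -> V=0 FIRE

Answer: 2 3 4 8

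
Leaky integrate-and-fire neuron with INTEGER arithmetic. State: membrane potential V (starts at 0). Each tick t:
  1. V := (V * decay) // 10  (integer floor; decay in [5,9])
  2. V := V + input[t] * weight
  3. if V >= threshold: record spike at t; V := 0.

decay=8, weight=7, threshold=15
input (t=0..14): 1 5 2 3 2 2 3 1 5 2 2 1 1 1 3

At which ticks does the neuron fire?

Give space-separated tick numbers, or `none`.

Answer: 1 3 5 6 8 10 13 14

Derivation:
t=0: input=1 -> V=7
t=1: input=5 -> V=0 FIRE
t=2: input=2 -> V=14
t=3: input=3 -> V=0 FIRE
t=4: input=2 -> V=14
t=5: input=2 -> V=0 FIRE
t=6: input=3 -> V=0 FIRE
t=7: input=1 -> V=7
t=8: input=5 -> V=0 FIRE
t=9: input=2 -> V=14
t=10: input=2 -> V=0 FIRE
t=11: input=1 -> V=7
t=12: input=1 -> V=12
t=13: input=1 -> V=0 FIRE
t=14: input=3 -> V=0 FIRE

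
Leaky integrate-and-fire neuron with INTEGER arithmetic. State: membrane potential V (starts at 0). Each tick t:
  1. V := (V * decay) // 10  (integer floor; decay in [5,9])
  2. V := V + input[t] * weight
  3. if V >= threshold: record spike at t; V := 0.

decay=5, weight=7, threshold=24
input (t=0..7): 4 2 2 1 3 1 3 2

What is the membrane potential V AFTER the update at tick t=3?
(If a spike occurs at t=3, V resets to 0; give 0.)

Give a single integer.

Answer: 17

Derivation:
t=0: input=4 -> V=0 FIRE
t=1: input=2 -> V=14
t=2: input=2 -> V=21
t=3: input=1 -> V=17
t=4: input=3 -> V=0 FIRE
t=5: input=1 -> V=7
t=6: input=3 -> V=0 FIRE
t=7: input=2 -> V=14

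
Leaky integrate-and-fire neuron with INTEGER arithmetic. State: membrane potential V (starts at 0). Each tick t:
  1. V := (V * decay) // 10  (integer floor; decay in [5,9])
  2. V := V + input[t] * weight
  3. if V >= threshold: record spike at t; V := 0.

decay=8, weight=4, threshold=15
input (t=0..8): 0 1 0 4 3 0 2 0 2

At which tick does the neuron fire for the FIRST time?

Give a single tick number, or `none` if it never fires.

t=0: input=0 -> V=0
t=1: input=1 -> V=4
t=2: input=0 -> V=3
t=3: input=4 -> V=0 FIRE
t=4: input=3 -> V=12
t=5: input=0 -> V=9
t=6: input=2 -> V=0 FIRE
t=7: input=0 -> V=0
t=8: input=2 -> V=8

Answer: 3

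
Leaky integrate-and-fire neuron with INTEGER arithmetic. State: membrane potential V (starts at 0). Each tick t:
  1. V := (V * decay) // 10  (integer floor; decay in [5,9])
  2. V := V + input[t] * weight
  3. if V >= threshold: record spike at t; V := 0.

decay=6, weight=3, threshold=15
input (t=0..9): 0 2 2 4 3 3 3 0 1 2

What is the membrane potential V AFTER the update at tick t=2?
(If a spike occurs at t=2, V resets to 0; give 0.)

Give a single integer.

Answer: 9

Derivation:
t=0: input=0 -> V=0
t=1: input=2 -> V=6
t=2: input=2 -> V=9
t=3: input=4 -> V=0 FIRE
t=4: input=3 -> V=9
t=5: input=3 -> V=14
t=6: input=3 -> V=0 FIRE
t=7: input=0 -> V=0
t=8: input=1 -> V=3
t=9: input=2 -> V=7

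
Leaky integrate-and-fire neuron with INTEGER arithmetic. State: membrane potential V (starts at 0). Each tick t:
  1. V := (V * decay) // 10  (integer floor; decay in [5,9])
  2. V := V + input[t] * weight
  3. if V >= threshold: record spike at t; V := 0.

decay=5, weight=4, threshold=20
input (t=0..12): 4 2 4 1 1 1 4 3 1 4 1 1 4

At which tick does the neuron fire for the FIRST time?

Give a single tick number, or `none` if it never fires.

Answer: 2

Derivation:
t=0: input=4 -> V=16
t=1: input=2 -> V=16
t=2: input=4 -> V=0 FIRE
t=3: input=1 -> V=4
t=4: input=1 -> V=6
t=5: input=1 -> V=7
t=6: input=4 -> V=19
t=7: input=3 -> V=0 FIRE
t=8: input=1 -> V=4
t=9: input=4 -> V=18
t=10: input=1 -> V=13
t=11: input=1 -> V=10
t=12: input=4 -> V=0 FIRE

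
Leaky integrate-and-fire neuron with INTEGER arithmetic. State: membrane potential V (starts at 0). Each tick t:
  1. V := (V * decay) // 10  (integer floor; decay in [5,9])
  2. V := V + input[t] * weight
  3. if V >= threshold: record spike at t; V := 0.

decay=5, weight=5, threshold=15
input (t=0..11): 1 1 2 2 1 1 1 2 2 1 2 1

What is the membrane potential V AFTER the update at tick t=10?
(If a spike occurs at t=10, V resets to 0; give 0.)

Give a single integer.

Answer: 12

Derivation:
t=0: input=1 -> V=5
t=1: input=1 -> V=7
t=2: input=2 -> V=13
t=3: input=2 -> V=0 FIRE
t=4: input=1 -> V=5
t=5: input=1 -> V=7
t=6: input=1 -> V=8
t=7: input=2 -> V=14
t=8: input=2 -> V=0 FIRE
t=9: input=1 -> V=5
t=10: input=2 -> V=12
t=11: input=1 -> V=11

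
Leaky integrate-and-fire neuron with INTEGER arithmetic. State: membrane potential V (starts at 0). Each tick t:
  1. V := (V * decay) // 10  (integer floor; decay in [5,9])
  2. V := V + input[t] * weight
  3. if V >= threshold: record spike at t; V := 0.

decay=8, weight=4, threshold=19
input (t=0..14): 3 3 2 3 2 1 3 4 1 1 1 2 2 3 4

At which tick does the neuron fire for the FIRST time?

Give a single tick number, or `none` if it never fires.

Answer: 1

Derivation:
t=0: input=3 -> V=12
t=1: input=3 -> V=0 FIRE
t=2: input=2 -> V=8
t=3: input=3 -> V=18
t=4: input=2 -> V=0 FIRE
t=5: input=1 -> V=4
t=6: input=3 -> V=15
t=7: input=4 -> V=0 FIRE
t=8: input=1 -> V=4
t=9: input=1 -> V=7
t=10: input=1 -> V=9
t=11: input=2 -> V=15
t=12: input=2 -> V=0 FIRE
t=13: input=3 -> V=12
t=14: input=4 -> V=0 FIRE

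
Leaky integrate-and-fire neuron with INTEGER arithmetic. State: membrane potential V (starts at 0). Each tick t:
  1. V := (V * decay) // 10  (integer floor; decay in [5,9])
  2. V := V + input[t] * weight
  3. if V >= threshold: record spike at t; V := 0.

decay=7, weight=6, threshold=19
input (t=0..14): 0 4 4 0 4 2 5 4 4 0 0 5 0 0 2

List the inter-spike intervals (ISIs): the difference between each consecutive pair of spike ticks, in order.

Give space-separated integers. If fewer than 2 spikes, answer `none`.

t=0: input=0 -> V=0
t=1: input=4 -> V=0 FIRE
t=2: input=4 -> V=0 FIRE
t=3: input=0 -> V=0
t=4: input=4 -> V=0 FIRE
t=5: input=2 -> V=12
t=6: input=5 -> V=0 FIRE
t=7: input=4 -> V=0 FIRE
t=8: input=4 -> V=0 FIRE
t=9: input=0 -> V=0
t=10: input=0 -> V=0
t=11: input=5 -> V=0 FIRE
t=12: input=0 -> V=0
t=13: input=0 -> V=0
t=14: input=2 -> V=12

Answer: 1 2 2 1 1 3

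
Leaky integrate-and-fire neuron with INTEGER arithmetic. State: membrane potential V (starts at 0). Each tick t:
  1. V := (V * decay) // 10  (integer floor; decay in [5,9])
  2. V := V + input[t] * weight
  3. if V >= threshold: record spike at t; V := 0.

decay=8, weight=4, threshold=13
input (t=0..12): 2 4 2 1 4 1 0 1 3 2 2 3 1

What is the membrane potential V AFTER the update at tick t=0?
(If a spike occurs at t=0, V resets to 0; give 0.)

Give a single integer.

t=0: input=2 -> V=8
t=1: input=4 -> V=0 FIRE
t=2: input=2 -> V=8
t=3: input=1 -> V=10
t=4: input=4 -> V=0 FIRE
t=5: input=1 -> V=4
t=6: input=0 -> V=3
t=7: input=1 -> V=6
t=8: input=3 -> V=0 FIRE
t=9: input=2 -> V=8
t=10: input=2 -> V=0 FIRE
t=11: input=3 -> V=12
t=12: input=1 -> V=0 FIRE

Answer: 8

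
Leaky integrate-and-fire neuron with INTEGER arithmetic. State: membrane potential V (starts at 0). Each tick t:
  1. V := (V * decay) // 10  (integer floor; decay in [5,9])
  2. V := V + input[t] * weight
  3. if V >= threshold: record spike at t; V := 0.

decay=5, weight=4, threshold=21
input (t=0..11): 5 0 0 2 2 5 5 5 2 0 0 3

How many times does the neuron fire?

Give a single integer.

Answer: 2

Derivation:
t=0: input=5 -> V=20
t=1: input=0 -> V=10
t=2: input=0 -> V=5
t=3: input=2 -> V=10
t=4: input=2 -> V=13
t=5: input=5 -> V=0 FIRE
t=6: input=5 -> V=20
t=7: input=5 -> V=0 FIRE
t=8: input=2 -> V=8
t=9: input=0 -> V=4
t=10: input=0 -> V=2
t=11: input=3 -> V=13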